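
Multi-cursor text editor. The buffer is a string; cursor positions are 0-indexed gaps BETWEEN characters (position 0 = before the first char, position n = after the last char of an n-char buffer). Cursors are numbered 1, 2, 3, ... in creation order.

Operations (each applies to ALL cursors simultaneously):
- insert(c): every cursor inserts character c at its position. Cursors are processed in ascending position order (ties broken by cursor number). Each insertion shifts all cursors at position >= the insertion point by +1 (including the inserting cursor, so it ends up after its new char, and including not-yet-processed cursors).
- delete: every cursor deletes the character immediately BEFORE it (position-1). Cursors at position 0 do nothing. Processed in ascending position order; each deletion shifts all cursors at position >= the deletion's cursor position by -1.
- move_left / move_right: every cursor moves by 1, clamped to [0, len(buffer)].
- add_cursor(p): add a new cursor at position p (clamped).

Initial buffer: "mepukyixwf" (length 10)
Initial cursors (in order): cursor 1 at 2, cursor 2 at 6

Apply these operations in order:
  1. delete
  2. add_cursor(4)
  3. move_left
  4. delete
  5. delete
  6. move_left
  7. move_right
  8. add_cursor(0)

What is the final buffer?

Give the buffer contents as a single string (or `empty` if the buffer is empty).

Answer: kixwf

Derivation:
After op 1 (delete): buffer="mpukixwf" (len 8), cursors c1@1 c2@4, authorship ........
After op 2 (add_cursor(4)): buffer="mpukixwf" (len 8), cursors c1@1 c2@4 c3@4, authorship ........
After op 3 (move_left): buffer="mpukixwf" (len 8), cursors c1@0 c2@3 c3@3, authorship ........
After op 4 (delete): buffer="mkixwf" (len 6), cursors c1@0 c2@1 c3@1, authorship ......
After op 5 (delete): buffer="kixwf" (len 5), cursors c1@0 c2@0 c3@0, authorship .....
After op 6 (move_left): buffer="kixwf" (len 5), cursors c1@0 c2@0 c3@0, authorship .....
After op 7 (move_right): buffer="kixwf" (len 5), cursors c1@1 c2@1 c3@1, authorship .....
After op 8 (add_cursor(0)): buffer="kixwf" (len 5), cursors c4@0 c1@1 c2@1 c3@1, authorship .....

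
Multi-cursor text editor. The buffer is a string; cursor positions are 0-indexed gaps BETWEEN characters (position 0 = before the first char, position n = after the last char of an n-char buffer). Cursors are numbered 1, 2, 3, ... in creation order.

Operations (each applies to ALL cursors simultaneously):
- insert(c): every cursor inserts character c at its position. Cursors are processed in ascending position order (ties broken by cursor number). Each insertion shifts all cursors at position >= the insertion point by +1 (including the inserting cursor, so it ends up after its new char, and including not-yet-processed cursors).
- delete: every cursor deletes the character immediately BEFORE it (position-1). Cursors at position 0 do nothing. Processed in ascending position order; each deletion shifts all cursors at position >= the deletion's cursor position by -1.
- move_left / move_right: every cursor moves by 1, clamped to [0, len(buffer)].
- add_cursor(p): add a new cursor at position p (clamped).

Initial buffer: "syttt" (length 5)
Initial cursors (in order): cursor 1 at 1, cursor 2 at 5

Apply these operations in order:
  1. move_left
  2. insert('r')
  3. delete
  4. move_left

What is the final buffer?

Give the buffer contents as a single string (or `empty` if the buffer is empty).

After op 1 (move_left): buffer="syttt" (len 5), cursors c1@0 c2@4, authorship .....
After op 2 (insert('r')): buffer="rsyttrt" (len 7), cursors c1@1 c2@6, authorship 1....2.
After op 3 (delete): buffer="syttt" (len 5), cursors c1@0 c2@4, authorship .....
After op 4 (move_left): buffer="syttt" (len 5), cursors c1@0 c2@3, authorship .....

Answer: syttt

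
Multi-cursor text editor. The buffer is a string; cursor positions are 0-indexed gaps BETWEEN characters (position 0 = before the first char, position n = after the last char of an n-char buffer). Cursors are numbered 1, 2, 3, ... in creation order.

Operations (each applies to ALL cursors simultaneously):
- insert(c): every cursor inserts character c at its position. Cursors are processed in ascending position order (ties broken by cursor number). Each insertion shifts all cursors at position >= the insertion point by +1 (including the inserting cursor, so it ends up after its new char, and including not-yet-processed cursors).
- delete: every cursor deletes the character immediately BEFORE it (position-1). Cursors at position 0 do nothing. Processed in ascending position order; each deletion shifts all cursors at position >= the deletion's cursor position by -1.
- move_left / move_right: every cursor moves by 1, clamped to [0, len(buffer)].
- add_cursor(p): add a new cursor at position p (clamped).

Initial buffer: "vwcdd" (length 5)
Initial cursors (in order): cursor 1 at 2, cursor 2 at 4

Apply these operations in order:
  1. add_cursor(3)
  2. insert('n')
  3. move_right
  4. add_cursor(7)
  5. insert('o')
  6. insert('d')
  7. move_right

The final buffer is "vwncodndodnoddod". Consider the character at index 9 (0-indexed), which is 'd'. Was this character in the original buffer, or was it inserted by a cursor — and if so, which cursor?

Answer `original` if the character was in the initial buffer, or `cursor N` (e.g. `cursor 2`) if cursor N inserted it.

After op 1 (add_cursor(3)): buffer="vwcdd" (len 5), cursors c1@2 c3@3 c2@4, authorship .....
After op 2 (insert('n')): buffer="vwncndnd" (len 8), cursors c1@3 c3@5 c2@7, authorship ..1.3.2.
After op 3 (move_right): buffer="vwncndnd" (len 8), cursors c1@4 c3@6 c2@8, authorship ..1.3.2.
After op 4 (add_cursor(7)): buffer="vwncndnd" (len 8), cursors c1@4 c3@6 c4@7 c2@8, authorship ..1.3.2.
After op 5 (insert('o')): buffer="vwncondonodo" (len 12), cursors c1@5 c3@8 c4@10 c2@12, authorship ..1.13.324.2
After op 6 (insert('d')): buffer="vwncodndodnoddod" (len 16), cursors c1@6 c3@10 c4@13 c2@16, authorship ..1.113.33244.22
After op 7 (move_right): buffer="vwncodndodnoddod" (len 16), cursors c1@7 c3@11 c4@14 c2@16, authorship ..1.113.33244.22
Authorship (.=original, N=cursor N): . . 1 . 1 1 3 . 3 3 2 4 4 . 2 2
Index 9: author = 3

Answer: cursor 3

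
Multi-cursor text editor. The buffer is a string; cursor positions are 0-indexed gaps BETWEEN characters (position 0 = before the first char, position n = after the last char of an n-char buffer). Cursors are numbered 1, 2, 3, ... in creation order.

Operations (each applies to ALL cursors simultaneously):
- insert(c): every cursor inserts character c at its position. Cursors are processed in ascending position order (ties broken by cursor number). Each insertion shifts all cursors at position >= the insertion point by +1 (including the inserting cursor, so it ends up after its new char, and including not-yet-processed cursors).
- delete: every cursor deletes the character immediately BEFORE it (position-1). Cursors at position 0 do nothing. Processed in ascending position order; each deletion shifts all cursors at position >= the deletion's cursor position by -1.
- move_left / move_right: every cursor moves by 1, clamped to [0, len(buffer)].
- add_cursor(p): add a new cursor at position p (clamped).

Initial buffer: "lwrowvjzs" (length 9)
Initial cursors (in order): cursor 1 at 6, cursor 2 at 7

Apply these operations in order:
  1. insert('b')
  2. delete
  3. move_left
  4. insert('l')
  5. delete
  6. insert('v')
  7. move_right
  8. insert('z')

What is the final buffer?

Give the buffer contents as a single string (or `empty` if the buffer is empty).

After op 1 (insert('b')): buffer="lwrowvbjbzs" (len 11), cursors c1@7 c2@9, authorship ......1.2..
After op 2 (delete): buffer="lwrowvjzs" (len 9), cursors c1@6 c2@7, authorship .........
After op 3 (move_left): buffer="lwrowvjzs" (len 9), cursors c1@5 c2@6, authorship .........
After op 4 (insert('l')): buffer="lwrowlvljzs" (len 11), cursors c1@6 c2@8, authorship .....1.2...
After op 5 (delete): buffer="lwrowvjzs" (len 9), cursors c1@5 c2@6, authorship .........
After op 6 (insert('v')): buffer="lwrowvvvjzs" (len 11), cursors c1@6 c2@8, authorship .....1.2...
After op 7 (move_right): buffer="lwrowvvvjzs" (len 11), cursors c1@7 c2@9, authorship .....1.2...
After op 8 (insert('z')): buffer="lwrowvvzvjzzs" (len 13), cursors c1@8 c2@11, authorship .....1.12.2..

Answer: lwrowvvzvjzzs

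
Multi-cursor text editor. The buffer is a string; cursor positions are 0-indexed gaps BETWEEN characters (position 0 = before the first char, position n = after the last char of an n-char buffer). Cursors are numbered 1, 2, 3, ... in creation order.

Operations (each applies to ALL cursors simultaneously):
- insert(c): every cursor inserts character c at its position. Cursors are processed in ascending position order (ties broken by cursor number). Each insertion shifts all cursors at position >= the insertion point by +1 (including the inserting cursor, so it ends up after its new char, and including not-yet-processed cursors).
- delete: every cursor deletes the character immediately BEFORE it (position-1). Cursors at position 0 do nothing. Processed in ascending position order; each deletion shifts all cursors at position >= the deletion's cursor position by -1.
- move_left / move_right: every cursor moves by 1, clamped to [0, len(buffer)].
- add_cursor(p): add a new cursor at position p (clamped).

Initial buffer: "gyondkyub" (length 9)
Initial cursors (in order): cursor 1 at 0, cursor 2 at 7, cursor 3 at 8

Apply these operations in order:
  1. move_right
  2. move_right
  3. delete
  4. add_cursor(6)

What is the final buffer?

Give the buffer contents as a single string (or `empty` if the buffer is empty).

Answer: gondky

Derivation:
After op 1 (move_right): buffer="gyondkyub" (len 9), cursors c1@1 c2@8 c3@9, authorship .........
After op 2 (move_right): buffer="gyondkyub" (len 9), cursors c1@2 c2@9 c3@9, authorship .........
After op 3 (delete): buffer="gondky" (len 6), cursors c1@1 c2@6 c3@6, authorship ......
After op 4 (add_cursor(6)): buffer="gondky" (len 6), cursors c1@1 c2@6 c3@6 c4@6, authorship ......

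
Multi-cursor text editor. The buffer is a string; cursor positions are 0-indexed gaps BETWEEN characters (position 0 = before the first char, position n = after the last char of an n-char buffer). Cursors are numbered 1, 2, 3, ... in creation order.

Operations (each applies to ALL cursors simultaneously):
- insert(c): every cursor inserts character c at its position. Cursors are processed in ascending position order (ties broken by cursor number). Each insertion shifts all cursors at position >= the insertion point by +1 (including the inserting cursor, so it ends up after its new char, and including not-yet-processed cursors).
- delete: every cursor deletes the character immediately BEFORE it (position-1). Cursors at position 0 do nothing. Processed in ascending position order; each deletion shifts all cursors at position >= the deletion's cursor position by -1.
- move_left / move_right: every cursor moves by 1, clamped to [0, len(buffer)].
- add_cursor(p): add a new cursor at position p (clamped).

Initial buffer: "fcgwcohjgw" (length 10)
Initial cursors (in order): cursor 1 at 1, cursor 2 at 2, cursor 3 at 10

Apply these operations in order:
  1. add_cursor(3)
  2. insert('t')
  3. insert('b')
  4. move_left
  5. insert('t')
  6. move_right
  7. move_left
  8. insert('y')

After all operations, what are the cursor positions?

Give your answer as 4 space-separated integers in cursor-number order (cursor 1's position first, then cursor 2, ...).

Answer: 4 9 25 14

Derivation:
After op 1 (add_cursor(3)): buffer="fcgwcohjgw" (len 10), cursors c1@1 c2@2 c4@3 c3@10, authorship ..........
After op 2 (insert('t')): buffer="ftctgtwcohjgwt" (len 14), cursors c1@2 c2@4 c4@6 c3@14, authorship .1.2.4.......3
After op 3 (insert('b')): buffer="ftbctbgtbwcohjgwtb" (len 18), cursors c1@3 c2@6 c4@9 c3@18, authorship .11.22.44.......33
After op 4 (move_left): buffer="ftbctbgtbwcohjgwtb" (len 18), cursors c1@2 c2@5 c4@8 c3@17, authorship .11.22.44.......33
After op 5 (insert('t')): buffer="fttbcttbgttbwcohjgwttb" (len 22), cursors c1@3 c2@7 c4@11 c3@21, authorship .111.222.444.......333
After op 6 (move_right): buffer="fttbcttbgttbwcohjgwttb" (len 22), cursors c1@4 c2@8 c4@12 c3@22, authorship .111.222.444.......333
After op 7 (move_left): buffer="fttbcttbgttbwcohjgwttb" (len 22), cursors c1@3 c2@7 c4@11 c3@21, authorship .111.222.444.......333
After op 8 (insert('y')): buffer="fttybcttybgttybwcohjgwttyb" (len 26), cursors c1@4 c2@9 c4@14 c3@25, authorship .1111.2222.4444.......3333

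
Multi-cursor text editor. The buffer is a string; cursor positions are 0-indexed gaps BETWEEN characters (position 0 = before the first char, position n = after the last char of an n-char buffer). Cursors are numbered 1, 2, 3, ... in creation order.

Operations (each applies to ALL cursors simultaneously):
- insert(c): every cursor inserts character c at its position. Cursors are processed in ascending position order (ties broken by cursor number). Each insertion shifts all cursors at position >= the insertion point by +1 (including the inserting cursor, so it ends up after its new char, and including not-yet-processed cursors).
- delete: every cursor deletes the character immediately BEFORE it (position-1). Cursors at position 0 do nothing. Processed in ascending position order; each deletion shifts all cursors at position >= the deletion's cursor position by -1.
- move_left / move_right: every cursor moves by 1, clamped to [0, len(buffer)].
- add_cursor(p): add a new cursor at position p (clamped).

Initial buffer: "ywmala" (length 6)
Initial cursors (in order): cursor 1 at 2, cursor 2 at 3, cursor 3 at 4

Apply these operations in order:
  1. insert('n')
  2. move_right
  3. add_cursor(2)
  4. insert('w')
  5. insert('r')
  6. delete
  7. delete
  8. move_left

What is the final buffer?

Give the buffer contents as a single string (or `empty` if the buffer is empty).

Answer: ywnmnanla

Derivation:
After op 1 (insert('n')): buffer="ywnmnanla" (len 9), cursors c1@3 c2@5 c3@7, authorship ..1.2.3..
After op 2 (move_right): buffer="ywnmnanla" (len 9), cursors c1@4 c2@6 c3@8, authorship ..1.2.3..
After op 3 (add_cursor(2)): buffer="ywnmnanla" (len 9), cursors c4@2 c1@4 c2@6 c3@8, authorship ..1.2.3..
After op 4 (insert('w')): buffer="ywwnmwnawnlwa" (len 13), cursors c4@3 c1@6 c2@9 c3@12, authorship ..41.12.23.3.
After op 5 (insert('r')): buffer="ywwrnmwrnawrnlwra" (len 17), cursors c4@4 c1@8 c2@12 c3@16, authorship ..441.112.223.33.
After op 6 (delete): buffer="ywwnmwnawnlwa" (len 13), cursors c4@3 c1@6 c2@9 c3@12, authorship ..41.12.23.3.
After op 7 (delete): buffer="ywnmnanla" (len 9), cursors c4@2 c1@4 c2@6 c3@8, authorship ..1.2.3..
After op 8 (move_left): buffer="ywnmnanla" (len 9), cursors c4@1 c1@3 c2@5 c3@7, authorship ..1.2.3..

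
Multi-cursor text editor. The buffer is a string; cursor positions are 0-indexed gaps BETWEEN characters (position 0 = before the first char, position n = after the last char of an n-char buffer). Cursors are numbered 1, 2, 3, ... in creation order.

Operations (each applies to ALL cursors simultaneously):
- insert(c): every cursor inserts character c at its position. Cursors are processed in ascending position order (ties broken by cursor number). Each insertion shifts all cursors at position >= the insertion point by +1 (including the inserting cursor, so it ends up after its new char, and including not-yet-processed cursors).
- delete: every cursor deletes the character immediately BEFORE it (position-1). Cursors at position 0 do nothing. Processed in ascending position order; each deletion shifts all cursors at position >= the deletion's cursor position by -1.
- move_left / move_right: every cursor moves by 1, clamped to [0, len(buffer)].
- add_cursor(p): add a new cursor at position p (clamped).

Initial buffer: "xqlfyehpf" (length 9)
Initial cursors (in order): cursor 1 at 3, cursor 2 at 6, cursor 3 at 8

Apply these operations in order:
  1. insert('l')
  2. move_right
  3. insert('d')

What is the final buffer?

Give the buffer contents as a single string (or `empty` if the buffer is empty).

After op 1 (insert('l')): buffer="xqllfyelhplf" (len 12), cursors c1@4 c2@8 c3@11, authorship ...1...2..3.
After op 2 (move_right): buffer="xqllfyelhplf" (len 12), cursors c1@5 c2@9 c3@12, authorship ...1...2..3.
After op 3 (insert('d')): buffer="xqllfdyelhdplfd" (len 15), cursors c1@6 c2@11 c3@15, authorship ...1.1..2.2.3.3

Answer: xqllfdyelhdplfd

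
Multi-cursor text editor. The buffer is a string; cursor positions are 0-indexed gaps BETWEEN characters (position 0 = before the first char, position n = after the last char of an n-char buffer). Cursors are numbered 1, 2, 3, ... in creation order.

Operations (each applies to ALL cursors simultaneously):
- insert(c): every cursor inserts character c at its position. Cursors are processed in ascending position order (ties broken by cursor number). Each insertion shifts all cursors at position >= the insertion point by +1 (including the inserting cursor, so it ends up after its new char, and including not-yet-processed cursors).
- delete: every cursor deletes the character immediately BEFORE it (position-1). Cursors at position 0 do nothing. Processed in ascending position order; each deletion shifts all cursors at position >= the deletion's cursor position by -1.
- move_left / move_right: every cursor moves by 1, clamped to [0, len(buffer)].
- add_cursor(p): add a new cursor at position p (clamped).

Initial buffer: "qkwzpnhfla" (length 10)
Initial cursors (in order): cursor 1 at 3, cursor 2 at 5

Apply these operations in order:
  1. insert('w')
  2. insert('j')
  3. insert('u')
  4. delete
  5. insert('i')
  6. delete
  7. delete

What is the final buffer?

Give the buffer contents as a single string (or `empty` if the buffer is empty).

Answer: qkwwzpwnhfla

Derivation:
After op 1 (insert('w')): buffer="qkwwzpwnhfla" (len 12), cursors c1@4 c2@7, authorship ...1..2.....
After op 2 (insert('j')): buffer="qkwwjzpwjnhfla" (len 14), cursors c1@5 c2@9, authorship ...11..22.....
After op 3 (insert('u')): buffer="qkwwjuzpwjunhfla" (len 16), cursors c1@6 c2@11, authorship ...111..222.....
After op 4 (delete): buffer="qkwwjzpwjnhfla" (len 14), cursors c1@5 c2@9, authorship ...11..22.....
After op 5 (insert('i')): buffer="qkwwjizpwjinhfla" (len 16), cursors c1@6 c2@11, authorship ...111..222.....
After op 6 (delete): buffer="qkwwjzpwjnhfla" (len 14), cursors c1@5 c2@9, authorship ...11..22.....
After op 7 (delete): buffer="qkwwzpwnhfla" (len 12), cursors c1@4 c2@7, authorship ...1..2.....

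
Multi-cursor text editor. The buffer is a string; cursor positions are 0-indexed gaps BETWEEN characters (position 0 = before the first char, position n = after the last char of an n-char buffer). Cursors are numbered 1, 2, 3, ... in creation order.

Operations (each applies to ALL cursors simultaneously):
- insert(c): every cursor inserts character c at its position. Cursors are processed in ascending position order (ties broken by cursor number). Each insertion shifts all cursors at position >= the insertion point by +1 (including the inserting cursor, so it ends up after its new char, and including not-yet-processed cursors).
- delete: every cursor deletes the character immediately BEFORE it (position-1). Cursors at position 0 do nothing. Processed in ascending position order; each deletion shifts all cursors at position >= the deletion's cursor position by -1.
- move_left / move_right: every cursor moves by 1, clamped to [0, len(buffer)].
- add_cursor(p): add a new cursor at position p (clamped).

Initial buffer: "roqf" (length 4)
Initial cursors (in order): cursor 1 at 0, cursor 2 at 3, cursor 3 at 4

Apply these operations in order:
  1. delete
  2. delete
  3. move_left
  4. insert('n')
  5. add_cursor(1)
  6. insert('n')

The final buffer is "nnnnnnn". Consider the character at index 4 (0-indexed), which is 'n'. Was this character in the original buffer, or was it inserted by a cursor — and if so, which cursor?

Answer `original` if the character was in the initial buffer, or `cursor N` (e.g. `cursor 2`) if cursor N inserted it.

Answer: cursor 1

Derivation:
After op 1 (delete): buffer="ro" (len 2), cursors c1@0 c2@2 c3@2, authorship ..
After op 2 (delete): buffer="" (len 0), cursors c1@0 c2@0 c3@0, authorship 
After op 3 (move_left): buffer="" (len 0), cursors c1@0 c2@0 c3@0, authorship 
After op 4 (insert('n')): buffer="nnn" (len 3), cursors c1@3 c2@3 c3@3, authorship 123
After op 5 (add_cursor(1)): buffer="nnn" (len 3), cursors c4@1 c1@3 c2@3 c3@3, authorship 123
After op 6 (insert('n')): buffer="nnnnnnn" (len 7), cursors c4@2 c1@7 c2@7 c3@7, authorship 1423123
Authorship (.=original, N=cursor N): 1 4 2 3 1 2 3
Index 4: author = 1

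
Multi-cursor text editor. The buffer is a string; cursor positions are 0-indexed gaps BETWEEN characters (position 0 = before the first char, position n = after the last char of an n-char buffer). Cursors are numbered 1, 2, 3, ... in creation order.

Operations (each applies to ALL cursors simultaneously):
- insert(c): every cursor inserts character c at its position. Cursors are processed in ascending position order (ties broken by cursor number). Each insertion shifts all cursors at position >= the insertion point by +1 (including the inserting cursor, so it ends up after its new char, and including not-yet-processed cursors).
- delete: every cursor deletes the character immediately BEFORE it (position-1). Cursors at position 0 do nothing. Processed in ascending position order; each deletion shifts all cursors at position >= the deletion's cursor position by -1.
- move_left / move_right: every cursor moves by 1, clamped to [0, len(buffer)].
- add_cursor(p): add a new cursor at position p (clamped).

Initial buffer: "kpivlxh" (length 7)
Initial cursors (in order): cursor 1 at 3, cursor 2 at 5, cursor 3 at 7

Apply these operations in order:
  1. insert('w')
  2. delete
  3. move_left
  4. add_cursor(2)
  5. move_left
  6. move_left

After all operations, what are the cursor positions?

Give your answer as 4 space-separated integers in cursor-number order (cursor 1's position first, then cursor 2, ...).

After op 1 (insert('w')): buffer="kpiwvlwxhw" (len 10), cursors c1@4 c2@7 c3@10, authorship ...1..2..3
After op 2 (delete): buffer="kpivlxh" (len 7), cursors c1@3 c2@5 c3@7, authorship .......
After op 3 (move_left): buffer="kpivlxh" (len 7), cursors c1@2 c2@4 c3@6, authorship .......
After op 4 (add_cursor(2)): buffer="kpivlxh" (len 7), cursors c1@2 c4@2 c2@4 c3@6, authorship .......
After op 5 (move_left): buffer="kpivlxh" (len 7), cursors c1@1 c4@1 c2@3 c3@5, authorship .......
After op 6 (move_left): buffer="kpivlxh" (len 7), cursors c1@0 c4@0 c2@2 c3@4, authorship .......

Answer: 0 2 4 0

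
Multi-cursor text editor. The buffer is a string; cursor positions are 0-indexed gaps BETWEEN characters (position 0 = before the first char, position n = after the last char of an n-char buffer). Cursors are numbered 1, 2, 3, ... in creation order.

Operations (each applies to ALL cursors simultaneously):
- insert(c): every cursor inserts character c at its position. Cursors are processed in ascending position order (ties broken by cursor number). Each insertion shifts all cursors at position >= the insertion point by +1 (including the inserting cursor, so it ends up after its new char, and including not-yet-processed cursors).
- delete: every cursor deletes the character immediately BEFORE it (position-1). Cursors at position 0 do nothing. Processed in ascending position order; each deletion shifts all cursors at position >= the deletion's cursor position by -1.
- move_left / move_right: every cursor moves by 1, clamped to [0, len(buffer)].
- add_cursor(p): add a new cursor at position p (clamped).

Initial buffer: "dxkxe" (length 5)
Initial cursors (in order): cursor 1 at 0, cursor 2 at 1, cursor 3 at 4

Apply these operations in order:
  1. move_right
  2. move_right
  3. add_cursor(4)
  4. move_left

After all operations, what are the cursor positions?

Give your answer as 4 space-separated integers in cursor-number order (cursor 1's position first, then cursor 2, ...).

Answer: 1 2 4 3

Derivation:
After op 1 (move_right): buffer="dxkxe" (len 5), cursors c1@1 c2@2 c3@5, authorship .....
After op 2 (move_right): buffer="dxkxe" (len 5), cursors c1@2 c2@3 c3@5, authorship .....
After op 3 (add_cursor(4)): buffer="dxkxe" (len 5), cursors c1@2 c2@3 c4@4 c3@5, authorship .....
After op 4 (move_left): buffer="dxkxe" (len 5), cursors c1@1 c2@2 c4@3 c3@4, authorship .....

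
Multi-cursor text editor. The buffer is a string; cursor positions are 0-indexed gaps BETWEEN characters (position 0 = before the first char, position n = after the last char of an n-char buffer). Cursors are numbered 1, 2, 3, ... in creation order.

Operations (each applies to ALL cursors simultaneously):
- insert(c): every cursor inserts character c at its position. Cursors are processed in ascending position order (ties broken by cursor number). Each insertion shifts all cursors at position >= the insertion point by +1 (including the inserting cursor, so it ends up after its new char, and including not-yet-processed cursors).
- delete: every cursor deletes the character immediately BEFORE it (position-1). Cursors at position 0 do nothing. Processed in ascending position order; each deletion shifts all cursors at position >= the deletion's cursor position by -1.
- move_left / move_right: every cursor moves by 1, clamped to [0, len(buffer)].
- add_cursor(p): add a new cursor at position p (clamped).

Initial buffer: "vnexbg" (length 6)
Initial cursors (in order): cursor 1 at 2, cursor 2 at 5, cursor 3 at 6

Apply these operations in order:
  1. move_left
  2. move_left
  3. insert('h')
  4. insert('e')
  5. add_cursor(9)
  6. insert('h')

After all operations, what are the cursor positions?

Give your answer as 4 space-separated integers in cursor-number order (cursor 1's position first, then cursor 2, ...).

After op 1 (move_left): buffer="vnexbg" (len 6), cursors c1@1 c2@4 c3@5, authorship ......
After op 2 (move_left): buffer="vnexbg" (len 6), cursors c1@0 c2@3 c3@4, authorship ......
After op 3 (insert('h')): buffer="hvnehxhbg" (len 9), cursors c1@1 c2@5 c3@7, authorship 1...2.3..
After op 4 (insert('e')): buffer="hevnehexhebg" (len 12), cursors c1@2 c2@7 c3@10, authorship 11...22.33..
After op 5 (add_cursor(9)): buffer="hevnehexhebg" (len 12), cursors c1@2 c2@7 c4@9 c3@10, authorship 11...22.33..
After op 6 (insert('h')): buffer="hehvnehehxhhehbg" (len 16), cursors c1@3 c2@9 c4@12 c3@14, authorship 111...222.3433..

Answer: 3 9 14 12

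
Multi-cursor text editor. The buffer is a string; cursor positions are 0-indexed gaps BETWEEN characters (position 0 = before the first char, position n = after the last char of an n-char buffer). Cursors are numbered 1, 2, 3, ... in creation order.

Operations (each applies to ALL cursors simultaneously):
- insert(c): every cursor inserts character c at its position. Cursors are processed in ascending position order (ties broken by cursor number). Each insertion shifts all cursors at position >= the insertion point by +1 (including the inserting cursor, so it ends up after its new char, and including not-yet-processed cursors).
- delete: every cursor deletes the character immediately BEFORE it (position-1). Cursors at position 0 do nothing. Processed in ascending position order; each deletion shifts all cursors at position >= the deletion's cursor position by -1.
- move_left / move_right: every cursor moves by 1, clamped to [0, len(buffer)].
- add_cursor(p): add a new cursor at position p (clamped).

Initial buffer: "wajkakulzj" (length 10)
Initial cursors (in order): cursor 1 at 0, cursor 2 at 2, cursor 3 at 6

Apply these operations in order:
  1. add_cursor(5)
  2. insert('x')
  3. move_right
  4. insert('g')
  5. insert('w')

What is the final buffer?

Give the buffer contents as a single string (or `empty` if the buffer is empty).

After op 1 (add_cursor(5)): buffer="wajkakulzj" (len 10), cursors c1@0 c2@2 c4@5 c3@6, authorship ..........
After op 2 (insert('x')): buffer="xwaxjkaxkxulzj" (len 14), cursors c1@1 c2@4 c4@8 c3@10, authorship 1..2...4.3....
After op 3 (move_right): buffer="xwaxjkaxkxulzj" (len 14), cursors c1@2 c2@5 c4@9 c3@11, authorship 1..2...4.3....
After op 4 (insert('g')): buffer="xwgaxjgkaxkgxuglzj" (len 18), cursors c1@3 c2@7 c4@12 c3@15, authorship 1.1.2.2..4.43.3...
After op 5 (insert('w')): buffer="xwgwaxjgwkaxkgwxugwlzj" (len 22), cursors c1@4 c2@9 c4@15 c3@19, authorship 1.11.2.22..4.443.33...

Answer: xwgwaxjgwkaxkgwxugwlzj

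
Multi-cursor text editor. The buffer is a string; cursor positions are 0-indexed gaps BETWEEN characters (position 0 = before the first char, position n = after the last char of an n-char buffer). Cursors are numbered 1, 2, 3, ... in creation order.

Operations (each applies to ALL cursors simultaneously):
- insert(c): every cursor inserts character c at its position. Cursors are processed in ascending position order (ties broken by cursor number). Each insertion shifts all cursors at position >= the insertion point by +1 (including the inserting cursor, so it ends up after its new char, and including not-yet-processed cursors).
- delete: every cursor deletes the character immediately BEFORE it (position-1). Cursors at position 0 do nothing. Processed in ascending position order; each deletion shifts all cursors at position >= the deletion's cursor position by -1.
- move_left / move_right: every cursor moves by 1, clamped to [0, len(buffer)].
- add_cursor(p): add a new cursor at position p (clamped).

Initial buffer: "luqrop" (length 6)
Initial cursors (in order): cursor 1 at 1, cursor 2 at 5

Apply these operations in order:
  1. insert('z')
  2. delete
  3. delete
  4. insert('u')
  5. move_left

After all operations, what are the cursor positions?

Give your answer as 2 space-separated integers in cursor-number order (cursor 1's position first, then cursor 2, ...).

After op 1 (insert('z')): buffer="lzuqrozp" (len 8), cursors c1@2 c2@7, authorship .1....2.
After op 2 (delete): buffer="luqrop" (len 6), cursors c1@1 c2@5, authorship ......
After op 3 (delete): buffer="uqrp" (len 4), cursors c1@0 c2@3, authorship ....
After op 4 (insert('u')): buffer="uuqrup" (len 6), cursors c1@1 c2@5, authorship 1...2.
After op 5 (move_left): buffer="uuqrup" (len 6), cursors c1@0 c2@4, authorship 1...2.

Answer: 0 4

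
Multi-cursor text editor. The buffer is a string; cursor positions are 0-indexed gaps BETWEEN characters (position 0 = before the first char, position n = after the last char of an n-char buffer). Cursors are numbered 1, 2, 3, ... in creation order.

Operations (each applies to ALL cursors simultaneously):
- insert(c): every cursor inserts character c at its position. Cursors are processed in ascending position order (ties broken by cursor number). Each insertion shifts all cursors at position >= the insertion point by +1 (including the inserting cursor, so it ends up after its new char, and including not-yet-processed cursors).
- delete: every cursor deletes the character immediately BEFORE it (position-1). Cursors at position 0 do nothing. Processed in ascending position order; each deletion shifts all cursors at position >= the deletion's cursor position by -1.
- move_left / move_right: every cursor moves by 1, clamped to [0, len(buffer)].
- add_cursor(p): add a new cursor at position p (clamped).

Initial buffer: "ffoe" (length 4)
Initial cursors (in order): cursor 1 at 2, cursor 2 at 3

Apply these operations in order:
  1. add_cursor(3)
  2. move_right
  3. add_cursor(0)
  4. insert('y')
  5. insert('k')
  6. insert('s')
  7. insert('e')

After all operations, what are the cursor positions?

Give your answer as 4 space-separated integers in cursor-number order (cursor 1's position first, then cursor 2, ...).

After op 1 (add_cursor(3)): buffer="ffoe" (len 4), cursors c1@2 c2@3 c3@3, authorship ....
After op 2 (move_right): buffer="ffoe" (len 4), cursors c1@3 c2@4 c3@4, authorship ....
After op 3 (add_cursor(0)): buffer="ffoe" (len 4), cursors c4@0 c1@3 c2@4 c3@4, authorship ....
After op 4 (insert('y')): buffer="yffoyeyy" (len 8), cursors c4@1 c1@5 c2@8 c3@8, authorship 4...1.23
After op 5 (insert('k')): buffer="ykffoykeyykk" (len 12), cursors c4@2 c1@7 c2@12 c3@12, authorship 44...11.2323
After op 6 (insert('s')): buffer="yksffoykseyykkss" (len 16), cursors c4@3 c1@9 c2@16 c3@16, authorship 444...111.232323
After op 7 (insert('e')): buffer="ykseffoykseeyykkssee" (len 20), cursors c4@4 c1@11 c2@20 c3@20, authorship 4444...1111.23232323

Answer: 11 20 20 4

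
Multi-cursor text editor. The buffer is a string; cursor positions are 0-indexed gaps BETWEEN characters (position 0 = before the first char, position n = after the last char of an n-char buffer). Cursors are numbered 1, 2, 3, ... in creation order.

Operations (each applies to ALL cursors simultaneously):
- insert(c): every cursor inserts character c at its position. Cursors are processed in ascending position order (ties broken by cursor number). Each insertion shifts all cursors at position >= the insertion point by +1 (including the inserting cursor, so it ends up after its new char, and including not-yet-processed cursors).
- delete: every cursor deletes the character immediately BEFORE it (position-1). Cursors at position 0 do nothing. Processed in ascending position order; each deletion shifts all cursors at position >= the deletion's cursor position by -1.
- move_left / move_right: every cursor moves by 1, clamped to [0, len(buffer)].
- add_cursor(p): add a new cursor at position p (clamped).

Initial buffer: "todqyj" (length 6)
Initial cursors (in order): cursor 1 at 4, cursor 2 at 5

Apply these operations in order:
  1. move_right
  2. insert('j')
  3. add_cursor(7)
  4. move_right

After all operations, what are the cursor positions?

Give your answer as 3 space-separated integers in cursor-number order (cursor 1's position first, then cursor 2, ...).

Answer: 7 8 8

Derivation:
After op 1 (move_right): buffer="todqyj" (len 6), cursors c1@5 c2@6, authorship ......
After op 2 (insert('j')): buffer="todqyjjj" (len 8), cursors c1@6 c2@8, authorship .....1.2
After op 3 (add_cursor(7)): buffer="todqyjjj" (len 8), cursors c1@6 c3@7 c2@8, authorship .....1.2
After op 4 (move_right): buffer="todqyjjj" (len 8), cursors c1@7 c2@8 c3@8, authorship .....1.2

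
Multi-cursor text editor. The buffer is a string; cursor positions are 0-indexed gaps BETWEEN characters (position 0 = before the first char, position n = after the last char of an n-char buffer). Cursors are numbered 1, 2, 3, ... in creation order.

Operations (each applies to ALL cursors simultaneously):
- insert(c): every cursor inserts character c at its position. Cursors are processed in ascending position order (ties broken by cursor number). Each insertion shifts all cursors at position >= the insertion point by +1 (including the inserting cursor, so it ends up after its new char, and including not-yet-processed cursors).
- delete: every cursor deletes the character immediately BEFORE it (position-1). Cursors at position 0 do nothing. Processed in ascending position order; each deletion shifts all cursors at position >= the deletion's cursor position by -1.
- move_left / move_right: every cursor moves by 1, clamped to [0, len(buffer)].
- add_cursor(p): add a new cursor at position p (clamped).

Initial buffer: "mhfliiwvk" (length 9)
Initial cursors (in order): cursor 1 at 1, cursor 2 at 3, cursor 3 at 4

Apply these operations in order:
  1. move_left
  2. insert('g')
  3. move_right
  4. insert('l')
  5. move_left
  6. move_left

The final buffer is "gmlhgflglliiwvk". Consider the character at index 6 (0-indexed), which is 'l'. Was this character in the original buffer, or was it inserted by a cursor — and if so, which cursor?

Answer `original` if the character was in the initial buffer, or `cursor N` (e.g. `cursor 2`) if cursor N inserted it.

After op 1 (move_left): buffer="mhfliiwvk" (len 9), cursors c1@0 c2@2 c3@3, authorship .........
After op 2 (insert('g')): buffer="gmhgfgliiwvk" (len 12), cursors c1@1 c2@4 c3@6, authorship 1..2.3......
After op 3 (move_right): buffer="gmhgfgliiwvk" (len 12), cursors c1@2 c2@5 c3@7, authorship 1..2.3......
After op 4 (insert('l')): buffer="gmlhgflglliiwvk" (len 15), cursors c1@3 c2@7 c3@10, authorship 1.1.2.23.3.....
After op 5 (move_left): buffer="gmlhgflglliiwvk" (len 15), cursors c1@2 c2@6 c3@9, authorship 1.1.2.23.3.....
After op 6 (move_left): buffer="gmlhgflglliiwvk" (len 15), cursors c1@1 c2@5 c3@8, authorship 1.1.2.23.3.....
Authorship (.=original, N=cursor N): 1 . 1 . 2 . 2 3 . 3 . . . . .
Index 6: author = 2

Answer: cursor 2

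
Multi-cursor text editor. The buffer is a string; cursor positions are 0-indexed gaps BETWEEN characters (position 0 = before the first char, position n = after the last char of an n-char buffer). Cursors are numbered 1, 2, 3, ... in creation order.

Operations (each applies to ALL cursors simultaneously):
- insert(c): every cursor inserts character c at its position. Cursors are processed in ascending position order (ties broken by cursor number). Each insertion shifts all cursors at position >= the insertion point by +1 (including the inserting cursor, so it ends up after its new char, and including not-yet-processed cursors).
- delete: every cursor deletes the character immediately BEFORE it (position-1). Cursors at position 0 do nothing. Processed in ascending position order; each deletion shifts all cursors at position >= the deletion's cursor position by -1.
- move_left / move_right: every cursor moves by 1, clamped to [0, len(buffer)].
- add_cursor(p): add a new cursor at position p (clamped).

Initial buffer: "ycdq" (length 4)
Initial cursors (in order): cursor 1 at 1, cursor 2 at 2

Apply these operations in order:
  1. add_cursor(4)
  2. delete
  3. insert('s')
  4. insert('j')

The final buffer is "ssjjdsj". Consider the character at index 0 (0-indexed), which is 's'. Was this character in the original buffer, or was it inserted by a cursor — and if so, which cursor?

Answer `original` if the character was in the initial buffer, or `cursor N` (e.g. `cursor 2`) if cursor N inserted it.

Answer: cursor 1

Derivation:
After op 1 (add_cursor(4)): buffer="ycdq" (len 4), cursors c1@1 c2@2 c3@4, authorship ....
After op 2 (delete): buffer="d" (len 1), cursors c1@0 c2@0 c3@1, authorship .
After op 3 (insert('s')): buffer="ssds" (len 4), cursors c1@2 c2@2 c3@4, authorship 12.3
After op 4 (insert('j')): buffer="ssjjdsj" (len 7), cursors c1@4 c2@4 c3@7, authorship 1212.33
Authorship (.=original, N=cursor N): 1 2 1 2 . 3 3
Index 0: author = 1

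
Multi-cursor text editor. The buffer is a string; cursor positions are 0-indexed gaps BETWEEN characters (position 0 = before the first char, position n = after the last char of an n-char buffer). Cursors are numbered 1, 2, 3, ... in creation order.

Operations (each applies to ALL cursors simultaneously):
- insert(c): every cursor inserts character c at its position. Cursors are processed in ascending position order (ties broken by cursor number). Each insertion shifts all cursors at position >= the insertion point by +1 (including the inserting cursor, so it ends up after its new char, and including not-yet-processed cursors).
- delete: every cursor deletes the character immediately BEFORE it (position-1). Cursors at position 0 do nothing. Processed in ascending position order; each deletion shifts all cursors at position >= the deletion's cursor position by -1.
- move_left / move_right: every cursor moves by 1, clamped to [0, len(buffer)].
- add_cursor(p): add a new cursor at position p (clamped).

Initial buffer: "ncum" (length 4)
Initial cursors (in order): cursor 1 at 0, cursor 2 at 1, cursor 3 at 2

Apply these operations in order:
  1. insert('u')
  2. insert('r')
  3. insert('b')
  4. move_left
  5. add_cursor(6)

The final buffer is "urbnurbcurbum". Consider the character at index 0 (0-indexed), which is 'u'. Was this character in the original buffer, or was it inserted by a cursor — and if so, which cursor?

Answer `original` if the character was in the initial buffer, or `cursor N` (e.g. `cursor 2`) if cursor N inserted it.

After op 1 (insert('u')): buffer="unucuum" (len 7), cursors c1@1 c2@3 c3@5, authorship 1.2.3..
After op 2 (insert('r')): buffer="urnurcurum" (len 10), cursors c1@2 c2@5 c3@8, authorship 11.22.33..
After op 3 (insert('b')): buffer="urbnurbcurbum" (len 13), cursors c1@3 c2@7 c3@11, authorship 111.222.333..
After op 4 (move_left): buffer="urbnurbcurbum" (len 13), cursors c1@2 c2@6 c3@10, authorship 111.222.333..
After op 5 (add_cursor(6)): buffer="urbnurbcurbum" (len 13), cursors c1@2 c2@6 c4@6 c3@10, authorship 111.222.333..
Authorship (.=original, N=cursor N): 1 1 1 . 2 2 2 . 3 3 3 . .
Index 0: author = 1

Answer: cursor 1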